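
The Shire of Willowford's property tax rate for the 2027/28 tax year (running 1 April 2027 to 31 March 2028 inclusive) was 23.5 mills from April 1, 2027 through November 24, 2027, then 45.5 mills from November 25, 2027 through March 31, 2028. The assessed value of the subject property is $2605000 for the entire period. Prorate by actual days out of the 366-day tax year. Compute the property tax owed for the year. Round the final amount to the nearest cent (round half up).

$81260.34

April 1 – November 24, 2027: 238 days at 23.5 mills → $2605000 × 2.35% × 238/366 = $39808.1011
November 25, 2027 – March 31, 2028: 128 days at 45.5 mills → $2605000 × 4.55% × 128/366 = $41452.2404
Total = $81260.3415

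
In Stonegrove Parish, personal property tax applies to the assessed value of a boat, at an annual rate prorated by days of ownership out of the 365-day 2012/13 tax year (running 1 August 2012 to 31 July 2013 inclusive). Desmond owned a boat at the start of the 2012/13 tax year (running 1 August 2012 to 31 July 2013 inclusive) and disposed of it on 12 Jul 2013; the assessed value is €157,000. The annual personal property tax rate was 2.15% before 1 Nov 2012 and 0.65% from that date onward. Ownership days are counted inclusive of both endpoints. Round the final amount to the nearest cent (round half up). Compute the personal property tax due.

1 Aug – 31 Oct 2012: 92 days at 2.15% → €157,000 × 2.15% × 92/365 = €850.8110
1 Nov 2012 – 12 Jul 2013: 254 days at 0.65% → €157,000 × 0.65% × 254/365 = €710.1562
Total = €1,560.9671

€1,560.97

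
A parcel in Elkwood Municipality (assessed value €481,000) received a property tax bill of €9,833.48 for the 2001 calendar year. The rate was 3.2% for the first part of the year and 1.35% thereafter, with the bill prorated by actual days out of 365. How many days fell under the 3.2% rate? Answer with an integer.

Let d = days at the first rate; then 365 − d days at the second rate.
€481,000 × [3.2%·d + 1.35%·(365−d)] / 365 = €9,833.48
Solving gives d = 137, so the new rate took effect on 18 May 2001.

137 days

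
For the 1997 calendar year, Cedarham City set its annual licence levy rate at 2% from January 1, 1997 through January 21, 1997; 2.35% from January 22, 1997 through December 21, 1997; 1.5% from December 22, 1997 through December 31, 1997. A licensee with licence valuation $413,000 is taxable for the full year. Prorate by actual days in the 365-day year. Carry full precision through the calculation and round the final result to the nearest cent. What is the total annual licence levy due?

$9,526.16

January 1 – January 21, 1997: 21 days at 2% → $413,000 × 2% × 21/365 = $475.2329
January 22 – December 21, 1997: 334 days at 2.35% → $413,000 × 2.35% × 334/365 = $8,881.1973
December 22 – December 31, 1997: 10 days at 1.5% → $413,000 × 1.5% × 10/365 = $169.7260
Total = $9,526.1562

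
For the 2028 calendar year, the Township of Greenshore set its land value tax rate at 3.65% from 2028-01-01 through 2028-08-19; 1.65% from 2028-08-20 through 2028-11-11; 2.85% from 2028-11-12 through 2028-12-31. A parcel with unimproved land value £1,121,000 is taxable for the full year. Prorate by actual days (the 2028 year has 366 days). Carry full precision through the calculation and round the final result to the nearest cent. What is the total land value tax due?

£34,545.79

2028-01-01 to 2028-08-19: 232 days at 3.65% → £1,121,000 × 3.65% × 232/366 = £25,936.1421
2028-08-20 to 2028-11-11: 84 days at 1.65% → £1,121,000 × 1.65% × 84/366 = £4,245.0984
2028-11-12 to 2028-12-31: 50 days at 2.85% → £1,121,000 × 2.85% × 50/366 = £4,364.5492
Total = £34,545.7896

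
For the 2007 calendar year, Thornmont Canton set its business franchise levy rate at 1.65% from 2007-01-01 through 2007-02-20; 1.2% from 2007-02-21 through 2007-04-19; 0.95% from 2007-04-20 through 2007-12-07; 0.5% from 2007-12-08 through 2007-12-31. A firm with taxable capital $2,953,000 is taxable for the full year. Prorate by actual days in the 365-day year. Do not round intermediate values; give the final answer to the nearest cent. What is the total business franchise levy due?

$31,241.12

2007-01-01 to 2007-02-20: 51 days at 1.65% → $2,953,000 × 1.65% × 51/365 = $6,808.0808
2007-02-21 to 2007-04-19: 58 days at 1.2% → $2,953,000 × 1.2% × 58/365 = $5,630.9260
2007-04-20 to 2007-12-07: 232 days at 0.95% → $2,953,000 × 0.95% × 232/365 = $17,831.2658
2007-12-08 to 2007-12-31: 24 days at 0.5% → $2,953,000 × 0.5% × 24/365 = $970.8493
Total = $31,241.1219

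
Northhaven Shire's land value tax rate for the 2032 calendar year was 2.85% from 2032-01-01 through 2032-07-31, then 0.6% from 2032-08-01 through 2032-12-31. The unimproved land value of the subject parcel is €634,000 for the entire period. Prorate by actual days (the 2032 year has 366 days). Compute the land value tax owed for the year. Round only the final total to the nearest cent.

€12,105.76

2032-01-01 to 2032-07-31: 213 days at 2.85% → €634,000 × 2.85% × 213/366 = €10,515.5656
2032-08-01 to 2032-12-31: 153 days at 0.6% → €634,000 × 0.6% × 153/366 = €1,590.1967
Total = €12,105.7623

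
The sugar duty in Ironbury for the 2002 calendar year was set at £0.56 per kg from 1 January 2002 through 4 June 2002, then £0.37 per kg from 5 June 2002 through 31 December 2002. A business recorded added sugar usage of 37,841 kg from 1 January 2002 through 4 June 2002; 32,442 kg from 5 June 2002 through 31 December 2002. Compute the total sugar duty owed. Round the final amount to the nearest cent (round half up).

1 January – 4 June 2002: 37,841 kg at £0.56/kg → £21190.96
5 June – 31 December 2002: 32,442 kg at £0.37/kg → £12003.54

£33194.50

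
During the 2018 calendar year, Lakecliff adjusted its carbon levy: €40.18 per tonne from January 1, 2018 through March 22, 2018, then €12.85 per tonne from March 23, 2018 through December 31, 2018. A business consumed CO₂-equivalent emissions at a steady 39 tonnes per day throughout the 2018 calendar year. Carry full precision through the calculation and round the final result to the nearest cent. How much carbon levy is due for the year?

€269,255.22

January 1 – March 22, 2018: 81 days × 39 tonnes/day = 3,159 tonnes at €40.18/tonne → €126,928.62
March 23 – December 31, 2018: 284 days × 39 tonnes/day = 11,076 tonnes at €12.85/tonne → €142,326.60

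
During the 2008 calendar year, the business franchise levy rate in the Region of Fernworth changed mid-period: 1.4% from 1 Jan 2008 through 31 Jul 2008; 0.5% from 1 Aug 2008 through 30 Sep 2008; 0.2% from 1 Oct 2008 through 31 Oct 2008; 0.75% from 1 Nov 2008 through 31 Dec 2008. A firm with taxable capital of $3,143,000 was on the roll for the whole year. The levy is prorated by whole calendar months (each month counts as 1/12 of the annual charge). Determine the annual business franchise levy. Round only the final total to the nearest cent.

$32,739.58

1 Jan – 31 Jul 2008: 7 months at 1.4% → $3,143,000 × 1.4% × 7/12 = $25,667.8333
1 Aug – 30 Sep 2008: 2 months at 0.5% → $3,143,000 × 0.5% × 2/12 = $2,619.1667
1 Oct – 31 Oct 2008: 1 month at 0.2% → $3,143,000 × 0.2% × 1/12 = $523.8333
1 Nov – 31 Dec 2008: 2 months at 0.75% → $3,143,000 × 0.75% × 2/12 = $3,928.7500
Total = $32,739.5833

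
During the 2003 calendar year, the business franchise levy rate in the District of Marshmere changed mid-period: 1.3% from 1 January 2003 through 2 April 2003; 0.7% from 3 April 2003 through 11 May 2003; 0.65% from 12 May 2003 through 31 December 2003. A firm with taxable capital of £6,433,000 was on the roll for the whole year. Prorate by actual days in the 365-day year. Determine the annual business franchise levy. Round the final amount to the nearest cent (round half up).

1 January – 2 April 2003: 92 days at 1.3% → £6,433,000 × 1.3% × 92/365 = £21,079.0904
3 April – 11 May 2003: 39 days at 0.7% → £6,433,000 × 0.7% × 39/365 = £4,811.5315
12 May – 31 December 2003: 234 days at 0.65% → £6,433,000 × 0.65% × 234/365 = £26,807.1041
Total = £52,697.7260

£52,697.73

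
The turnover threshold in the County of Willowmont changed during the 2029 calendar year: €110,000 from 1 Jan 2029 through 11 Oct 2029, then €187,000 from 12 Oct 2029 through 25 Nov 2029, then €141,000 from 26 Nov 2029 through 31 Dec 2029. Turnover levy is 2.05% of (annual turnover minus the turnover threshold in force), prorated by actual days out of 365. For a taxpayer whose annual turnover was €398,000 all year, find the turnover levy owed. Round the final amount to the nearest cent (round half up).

€5,646.71

1 Jan – 11 Oct 2029: 284 days, exemption €110,000 → (€398,000 − €110,000) × 2.05% × 284/365 = €4,593.7973
12 Oct – 25 Nov 2029: 45 days, exemption €187,000 → (€398,000 − €187,000) × 2.05% × 45/365 = €533.2808
26 Nov – 31 Dec 2029: 36 days, exemption €141,000 → (€398,000 − €141,000) × 2.05% × 36/365 = €519.6329
Total = €5,646.7110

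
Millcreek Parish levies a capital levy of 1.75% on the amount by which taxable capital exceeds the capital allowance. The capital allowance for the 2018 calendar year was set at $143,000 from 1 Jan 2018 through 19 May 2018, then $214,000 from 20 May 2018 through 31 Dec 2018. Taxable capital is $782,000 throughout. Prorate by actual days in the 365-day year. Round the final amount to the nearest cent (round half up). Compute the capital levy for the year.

1 Jan – 19 May 2018: 139 days, exemption $143,000 → ($782,000 − $143,000) × 1.75% × 139/365 = $4,258.5411
20 May – 31 Dec 2018: 226 days, exemption $214,000 → ($782,000 − $214,000) × 1.75% × 226/365 = $6,154.6301
Total = $10,413.1712

$10,413.17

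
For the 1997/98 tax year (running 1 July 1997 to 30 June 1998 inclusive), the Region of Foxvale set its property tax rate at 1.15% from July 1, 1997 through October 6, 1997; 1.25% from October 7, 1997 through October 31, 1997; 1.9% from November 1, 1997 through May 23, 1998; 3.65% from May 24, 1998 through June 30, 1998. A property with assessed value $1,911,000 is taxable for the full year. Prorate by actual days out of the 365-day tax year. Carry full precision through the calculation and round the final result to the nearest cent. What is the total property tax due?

July 1 – October 6, 1997: 98 days at 1.15% → $1,911,000 × 1.15% × 98/365 = $5,900.5397
October 7 – October 31, 1997: 25 days at 1.25% → $1,911,000 × 1.25% × 25/365 = $1,636.1301
November 1, 1997 – May 23, 1998: 204 days at 1.9% → $1,911,000 × 1.9% × 204/365 = $20,293.2493
May 24 – June 30, 1998: 38 days at 3.65% → $1,911,000 × 3.65% × 38/365 = $7,261.8000
Total = $35,091.7192

$35,091.72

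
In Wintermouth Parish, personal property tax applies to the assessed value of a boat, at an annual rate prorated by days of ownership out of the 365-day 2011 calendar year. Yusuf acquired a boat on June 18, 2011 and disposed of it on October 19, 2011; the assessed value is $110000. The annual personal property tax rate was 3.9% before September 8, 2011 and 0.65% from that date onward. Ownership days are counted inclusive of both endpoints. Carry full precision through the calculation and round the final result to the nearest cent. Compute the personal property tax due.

June 18 – September 7, 2011: 82 days at 3.9% → $110000 × 3.9% × 82/365 = $963.7808
September 8 – October 19, 2011: 42 days at 0.65% → $110000 × 0.65% × 42/365 = $82.2740
Total = $1046.0548

$1046.05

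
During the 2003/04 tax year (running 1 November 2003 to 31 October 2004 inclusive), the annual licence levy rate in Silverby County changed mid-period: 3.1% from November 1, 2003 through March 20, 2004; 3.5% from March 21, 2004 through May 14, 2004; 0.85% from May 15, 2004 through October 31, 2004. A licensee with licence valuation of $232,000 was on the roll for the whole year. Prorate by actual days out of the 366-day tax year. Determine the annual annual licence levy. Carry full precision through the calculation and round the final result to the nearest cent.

$4,906.86

November 1, 2003 – March 20, 2004: 141 days at 3.1% → $232,000 × 3.1% × 141/366 = $2,770.6885
March 21 – May 14, 2004: 55 days at 3.5% → $232,000 × 3.5% × 55/366 = $1,220.2186
May 15 – October 31, 2004: 170 days at 0.85% → $232,000 × 0.85% × 170/366 = $915.9563
Total = $4,906.8634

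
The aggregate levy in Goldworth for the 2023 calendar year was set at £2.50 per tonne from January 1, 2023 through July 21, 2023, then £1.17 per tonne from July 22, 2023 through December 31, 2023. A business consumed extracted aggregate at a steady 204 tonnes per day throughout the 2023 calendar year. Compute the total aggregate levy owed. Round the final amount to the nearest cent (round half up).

January 1 – July 21, 2023: 202 days × 204 tonnes/day = 41,208 tonnes at £2.50/tonne → £103,020.00
July 22 – December 31, 2023: 163 days × 204 tonnes/day = 33,252 tonnes at £1.17/tonne → £38,904.84

£141,924.84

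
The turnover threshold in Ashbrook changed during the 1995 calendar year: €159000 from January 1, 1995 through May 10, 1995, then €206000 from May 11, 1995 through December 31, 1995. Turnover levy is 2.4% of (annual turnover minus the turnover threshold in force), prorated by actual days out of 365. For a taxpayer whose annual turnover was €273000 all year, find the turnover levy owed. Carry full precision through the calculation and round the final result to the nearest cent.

January 1 – May 10, 1995: 130 days, exemption €159000 → (€273000 − €159000) × 2.4% × 130/365 = €974.4658
May 11 – December 31, 1995: 235 days, exemption €206000 → (€273000 − €206000) × 2.4% × 235/365 = €1035.2877
Total = €2009.7534

€2009.75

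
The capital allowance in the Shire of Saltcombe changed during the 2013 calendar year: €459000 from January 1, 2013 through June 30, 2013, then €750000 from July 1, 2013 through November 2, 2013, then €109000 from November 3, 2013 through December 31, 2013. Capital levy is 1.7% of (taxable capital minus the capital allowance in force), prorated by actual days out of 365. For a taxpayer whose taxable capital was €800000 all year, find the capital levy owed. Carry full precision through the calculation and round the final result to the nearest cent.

January 1 – June 30, 2013: 181 days, exemption €459000 → (€800000 − €459000) × 1.7% × 181/365 = €2874.6767
July 1 – November 2, 2013: 125 days, exemption €750000 → (€800000 − €750000) × 1.7% × 125/365 = €291.0959
November 3 – December 31, 2013: 59 days, exemption €109000 → (€800000 − €109000) × 1.7% × 59/365 = €1898.8301
Total = €5064.6027

€5064.60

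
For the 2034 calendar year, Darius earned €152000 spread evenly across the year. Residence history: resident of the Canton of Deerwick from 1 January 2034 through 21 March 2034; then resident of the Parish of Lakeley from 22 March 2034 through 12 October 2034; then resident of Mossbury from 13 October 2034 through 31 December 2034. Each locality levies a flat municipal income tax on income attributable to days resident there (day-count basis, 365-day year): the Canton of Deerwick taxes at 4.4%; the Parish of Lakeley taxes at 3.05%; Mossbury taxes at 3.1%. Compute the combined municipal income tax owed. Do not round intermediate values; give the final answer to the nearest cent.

€5102.41

The Canton of Deerwick, 1 January – 21 March 2034: 80 days → €152000 × 4.4% × 80/365 = €1465.8630
The Parish of Lakeley, 22 March – 12 October 2034: 205 days → €152000 × 3.05% × 205/365 = €2603.7808
Mossbury, 13 October – 31 December 2034: 80 days → €152000 × 3.1% × 80/365 = €1032.7671
Total = €5102.4110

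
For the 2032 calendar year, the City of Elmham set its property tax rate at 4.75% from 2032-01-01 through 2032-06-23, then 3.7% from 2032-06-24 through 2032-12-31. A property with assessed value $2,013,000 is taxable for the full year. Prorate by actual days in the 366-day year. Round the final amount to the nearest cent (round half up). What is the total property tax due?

$84,587.25

2032-01-01 to 2032-06-23: 175 days at 4.75% → $2,013,000 × 4.75% × 175/366 = $45,718.7500
2032-06-24 to 2032-12-31: 191 days at 3.7% → $2,013,000 × 3.7% × 191/366 = $38,868.5000
Total = $84,587.2500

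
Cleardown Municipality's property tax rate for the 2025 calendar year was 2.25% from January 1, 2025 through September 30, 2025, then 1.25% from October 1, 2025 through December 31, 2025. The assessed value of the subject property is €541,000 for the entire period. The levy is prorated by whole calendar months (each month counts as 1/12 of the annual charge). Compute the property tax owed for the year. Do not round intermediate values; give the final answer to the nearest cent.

January 1 – September 30, 2025: 9 months at 2.25% → €541,000 × 2.25% × 9/12 = €9,129.3750
October 1 – December 31, 2025: 3 months at 1.25% → €541,000 × 1.25% × 3/12 = €1,690.6250
Total = €10,820.0000

€10,820.00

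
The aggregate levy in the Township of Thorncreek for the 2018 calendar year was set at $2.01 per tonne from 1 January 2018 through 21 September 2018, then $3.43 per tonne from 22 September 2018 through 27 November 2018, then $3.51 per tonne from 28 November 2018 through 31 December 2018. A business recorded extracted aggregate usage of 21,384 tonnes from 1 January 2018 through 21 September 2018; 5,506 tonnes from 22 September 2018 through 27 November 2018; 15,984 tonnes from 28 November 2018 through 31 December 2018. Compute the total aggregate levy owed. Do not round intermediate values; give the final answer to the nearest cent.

1 January – 21 September 2018: 21,384 tonnes at $2.01/tonne → $42,981.84
22 September – 27 November 2018: 5,506 tonnes at $3.43/tonne → $18,885.58
28 November – 31 December 2018: 15,984 tonnes at $3.51/tonne → $56,103.84

$117,971.26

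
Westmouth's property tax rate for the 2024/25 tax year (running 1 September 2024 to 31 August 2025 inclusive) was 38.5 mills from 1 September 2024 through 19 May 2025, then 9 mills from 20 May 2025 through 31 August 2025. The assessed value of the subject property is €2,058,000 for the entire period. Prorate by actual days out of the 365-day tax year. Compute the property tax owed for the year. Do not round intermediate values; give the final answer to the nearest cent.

1 September 2024 – 19 May 2025: 261 days at 38.5 mills → €2,058,000 × 3.85% × 261/365 = €56,657.0219
20 May – 31 August 2025: 104 days at 9 mills → €2,058,000 × 0.9% × 104/365 = €5,277.5014
Total = €61,934.5233

€61,934.52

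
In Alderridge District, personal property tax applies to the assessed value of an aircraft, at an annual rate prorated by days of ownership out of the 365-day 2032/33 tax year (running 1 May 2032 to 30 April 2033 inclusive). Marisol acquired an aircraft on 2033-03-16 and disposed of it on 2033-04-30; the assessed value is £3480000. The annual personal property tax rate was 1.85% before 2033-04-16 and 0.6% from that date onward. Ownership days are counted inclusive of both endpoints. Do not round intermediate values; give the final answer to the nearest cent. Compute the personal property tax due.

£6325.97

2033-03-16 to 2033-04-15: 31 days at 1.85% → £3480000 × 1.85% × 31/365 = £5467.8904
2033-04-16 to 2033-04-30: 15 days at 0.6% → £3480000 × 0.6% × 15/365 = £858.0822
Total = £6325.9726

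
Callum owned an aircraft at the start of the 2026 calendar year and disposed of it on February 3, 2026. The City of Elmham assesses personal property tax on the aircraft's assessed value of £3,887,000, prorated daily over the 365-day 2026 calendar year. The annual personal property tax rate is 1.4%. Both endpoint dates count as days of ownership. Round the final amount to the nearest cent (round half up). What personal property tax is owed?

Days held (January 1 – February 3, 2026): 34 out of 365
Tax = £3,887,000 × 1.4% × 34/365 = £5,069.0740

£5,069.07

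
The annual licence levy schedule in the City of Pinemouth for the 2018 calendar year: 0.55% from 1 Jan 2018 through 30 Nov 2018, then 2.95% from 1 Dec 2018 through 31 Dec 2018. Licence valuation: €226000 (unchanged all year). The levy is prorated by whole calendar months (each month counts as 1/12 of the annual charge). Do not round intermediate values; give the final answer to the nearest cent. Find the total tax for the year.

1 Jan – 30 Nov 2018: 11 months at 0.55% → €226000 × 0.55% × 11/12 = €1139.4167
1 Dec – 31 Dec 2018: 1 month at 2.95% → €226000 × 2.95% × 1/12 = €555.5833
Total = €1695.0000

€1695.00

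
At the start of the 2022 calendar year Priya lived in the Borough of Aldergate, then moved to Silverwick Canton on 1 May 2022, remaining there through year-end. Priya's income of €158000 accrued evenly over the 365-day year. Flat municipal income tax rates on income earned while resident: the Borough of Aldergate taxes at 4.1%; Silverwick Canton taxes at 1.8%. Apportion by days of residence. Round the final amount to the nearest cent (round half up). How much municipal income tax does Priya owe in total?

€4038.74

The Borough of Aldergate, 1 January – 30 April 2022: 120 days → €158000 × 4.1% × 120/365 = €2129.7534
Silverwick Canton, 1 May – 31 December 2022: 245 days → €158000 × 1.8% × 245/365 = €1908.9863
Total = €4038.7397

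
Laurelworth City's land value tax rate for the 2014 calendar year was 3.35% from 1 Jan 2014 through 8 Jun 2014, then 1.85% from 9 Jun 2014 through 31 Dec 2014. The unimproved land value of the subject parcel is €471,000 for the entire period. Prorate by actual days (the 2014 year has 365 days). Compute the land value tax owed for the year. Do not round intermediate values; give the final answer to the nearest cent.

1 Jan – 8 Jun 2014: 159 days at 3.35% → €471,000 × 3.35% × 159/365 = €6,873.3740
9 Jun – 31 Dec 2014: 206 days at 1.85% → €471,000 × 1.85% × 206/365 = €4,917.7562
Total = €11,791.1301

€11,791.13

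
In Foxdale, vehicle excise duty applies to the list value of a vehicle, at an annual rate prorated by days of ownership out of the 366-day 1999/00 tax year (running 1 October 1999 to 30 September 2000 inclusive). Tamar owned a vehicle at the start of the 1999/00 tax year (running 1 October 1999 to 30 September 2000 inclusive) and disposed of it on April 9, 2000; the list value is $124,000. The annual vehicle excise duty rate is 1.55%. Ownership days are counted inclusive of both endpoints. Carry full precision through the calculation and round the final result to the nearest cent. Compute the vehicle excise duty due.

Days held (October 1, 1999 – April 9, 2000): 192 out of 366
Tax = $124,000 × 1.55% × 192/366 = $1,008.2623

$1,008.26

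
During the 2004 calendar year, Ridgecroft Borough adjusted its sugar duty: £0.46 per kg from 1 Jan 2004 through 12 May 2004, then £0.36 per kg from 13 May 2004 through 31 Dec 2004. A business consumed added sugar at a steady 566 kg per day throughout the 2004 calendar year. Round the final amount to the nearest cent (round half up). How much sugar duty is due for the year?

£82103.96

1 Jan – 12 May 2004: 133 days × 566 kg/day = 75,278 kg at £0.46/kg → £34627.88
13 May – 31 Dec 2004: 233 days × 566 kg/day = 131,878 kg at £0.36/kg → £47476.08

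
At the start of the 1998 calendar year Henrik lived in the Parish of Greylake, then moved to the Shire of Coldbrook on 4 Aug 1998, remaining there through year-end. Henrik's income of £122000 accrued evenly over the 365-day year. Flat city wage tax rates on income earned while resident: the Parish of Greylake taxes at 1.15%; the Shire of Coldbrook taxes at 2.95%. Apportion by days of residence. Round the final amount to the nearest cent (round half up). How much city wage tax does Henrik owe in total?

£2305.47

The Parish of Greylake, 1 Jan – 3 Aug 1998: 215 days → £122000 × 1.15% × 215/365 = £826.4247
The Shire of Coldbrook, 4 Aug – 31 Dec 1998: 150 days → £122000 × 2.95% × 150/365 = £1479.0411
Total = £2305.4658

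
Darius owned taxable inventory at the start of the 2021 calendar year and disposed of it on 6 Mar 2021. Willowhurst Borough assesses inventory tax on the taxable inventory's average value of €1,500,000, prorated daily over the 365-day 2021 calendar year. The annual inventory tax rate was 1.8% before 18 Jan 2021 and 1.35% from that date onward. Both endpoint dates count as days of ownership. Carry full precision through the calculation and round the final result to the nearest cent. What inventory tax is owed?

€3,920.55

1 Jan – 17 Jan 2021: 17 days at 1.8% → €1,500,000 × 1.8% × 17/365 = €1,257.5342
18 Jan – 6 Mar 2021: 48 days at 1.35% → €1,500,000 × 1.35% × 48/365 = €2,663.0137
Total = €3,920.5479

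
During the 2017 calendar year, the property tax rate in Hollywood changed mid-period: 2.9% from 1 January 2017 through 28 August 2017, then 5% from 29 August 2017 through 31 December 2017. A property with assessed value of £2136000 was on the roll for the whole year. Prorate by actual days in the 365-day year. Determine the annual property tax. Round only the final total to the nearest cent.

£77305.64

1 January – 28 August 2017: 240 days at 2.9% → £2136000 × 2.9% × 240/365 = £40730.3014
29 August – 31 December 2017: 125 days at 5% → £2136000 × 5% × 125/365 = £36575.3425
Total = £77305.6438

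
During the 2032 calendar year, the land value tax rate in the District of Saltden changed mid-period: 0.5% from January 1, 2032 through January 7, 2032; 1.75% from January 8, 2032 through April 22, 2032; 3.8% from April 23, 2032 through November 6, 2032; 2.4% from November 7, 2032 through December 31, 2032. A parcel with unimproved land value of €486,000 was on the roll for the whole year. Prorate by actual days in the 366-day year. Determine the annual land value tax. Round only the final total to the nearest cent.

€14,253.34

January 1 – January 7, 2032: 7 days at 0.5% → €486,000 × 0.5% × 7/366 = €46.4754
January 8 – April 22, 2032: 106 days at 1.75% → €486,000 × 1.75% × 106/366 = €2,463.1967
April 23 – November 6, 2032: 198 days at 3.8% → €486,000 × 3.8% × 198/366 = €9,990.8852
November 7 – December 31, 2032: 55 days at 2.4% → €486,000 × 2.4% × 55/366 = €1,752.7869
Total = €14,253.3443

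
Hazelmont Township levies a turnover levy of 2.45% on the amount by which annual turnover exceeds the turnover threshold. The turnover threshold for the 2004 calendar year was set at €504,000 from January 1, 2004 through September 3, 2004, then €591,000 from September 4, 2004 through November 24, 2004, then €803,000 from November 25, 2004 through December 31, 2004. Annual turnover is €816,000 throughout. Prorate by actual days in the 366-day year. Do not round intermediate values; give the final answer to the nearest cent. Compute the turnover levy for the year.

€6,425.89

January 1 – September 3, 2004: 247 days, exemption €504,000 → (€816,000 − €504,000) × 2.45% × 247/366 = €5,158.6557
September 4 – November 24, 2004: 82 days, exemption €591,000 → (€816,000 − €591,000) × 2.45% × 82/366 = €1,235.0410
November 25 – December 31, 2004: 37 days, exemption €803,000 → (€816,000 − €803,000) × 2.45% × 37/366 = €32.1981
Total = €6,425.8948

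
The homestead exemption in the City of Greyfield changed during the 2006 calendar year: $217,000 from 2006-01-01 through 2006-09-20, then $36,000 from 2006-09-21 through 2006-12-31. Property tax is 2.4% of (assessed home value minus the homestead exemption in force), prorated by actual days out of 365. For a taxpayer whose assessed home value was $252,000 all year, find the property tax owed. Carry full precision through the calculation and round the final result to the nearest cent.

$2,053.94

2006-01-01 to 2006-09-20: 263 days, exemption $217,000 → ($252,000 − $217,000) × 2.4% × 263/365 = $605.2603
2006-09-21 to 2006-12-31: 102 days, exemption $36,000 → ($252,000 − $36,000) × 2.4% × 102/365 = $1,448.6795
Total = $2,053.9397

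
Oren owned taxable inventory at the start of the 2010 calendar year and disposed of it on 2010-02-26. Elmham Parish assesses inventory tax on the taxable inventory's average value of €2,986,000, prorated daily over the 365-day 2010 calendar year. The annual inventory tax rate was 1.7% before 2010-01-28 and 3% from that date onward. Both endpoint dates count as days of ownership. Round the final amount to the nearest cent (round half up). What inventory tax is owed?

€11,117.74

2010-01-01 to 2010-01-27: 27 days at 1.7% → €2,986,000 × 1.7% × 27/365 = €3,754.9973
2010-01-28 to 2010-02-26: 30 days at 3% → €2,986,000 × 3% × 30/365 = €7,362.7397
Total = €11,117.7370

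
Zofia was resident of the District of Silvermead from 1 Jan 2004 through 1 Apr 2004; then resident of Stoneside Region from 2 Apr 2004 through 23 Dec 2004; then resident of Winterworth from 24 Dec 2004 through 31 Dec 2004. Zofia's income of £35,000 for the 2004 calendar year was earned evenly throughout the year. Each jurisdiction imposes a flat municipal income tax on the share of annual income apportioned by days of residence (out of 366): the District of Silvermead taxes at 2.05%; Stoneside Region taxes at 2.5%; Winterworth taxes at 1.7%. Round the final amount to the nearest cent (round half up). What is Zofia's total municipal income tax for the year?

The District of Silvermead, 1 Jan – 1 Apr 2004: 92 days → £35,000 × 2.05% × 92/366 = £180.3552
Stoneside Region, 2 Apr – 23 Dec 2004: 266 days → £35,000 × 2.5% × 266/366 = £635.9290
Winterworth, 24 Dec – 31 Dec 2004: 8 days → £35,000 × 1.7% × 8/366 = £13.0055
Total = £829.2896

£829.29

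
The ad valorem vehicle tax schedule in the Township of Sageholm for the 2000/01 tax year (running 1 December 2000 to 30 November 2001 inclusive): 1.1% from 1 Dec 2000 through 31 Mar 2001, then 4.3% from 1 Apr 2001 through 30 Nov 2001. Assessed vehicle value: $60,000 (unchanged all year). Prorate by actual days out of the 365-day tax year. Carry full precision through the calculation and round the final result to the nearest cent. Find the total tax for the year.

1 Dec 2000 – 31 Mar 2001: 121 days at 1.1% → $60,000 × 1.1% × 121/365 = $218.7945
1 Apr – 30 Nov 2001: 244 days at 4.3% → $60,000 × 4.3% × 244/365 = $1,724.7123
Total = $1,943.5068

$1,943.51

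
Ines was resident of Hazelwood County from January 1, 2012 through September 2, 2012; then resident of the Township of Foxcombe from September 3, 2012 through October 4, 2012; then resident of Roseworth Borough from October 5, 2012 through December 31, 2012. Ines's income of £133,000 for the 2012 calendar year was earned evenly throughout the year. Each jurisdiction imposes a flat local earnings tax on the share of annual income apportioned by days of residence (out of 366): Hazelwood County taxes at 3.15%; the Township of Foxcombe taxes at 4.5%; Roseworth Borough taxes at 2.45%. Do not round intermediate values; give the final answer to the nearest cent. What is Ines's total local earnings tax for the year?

Hazelwood County, January 1 – September 2, 2012: 246 days → £133,000 × 3.15% × 246/366 = £2,815.8934
The Township of Foxcombe, September 3 – October 4, 2012: 32 days → £133,000 × 4.5% × 32/366 = £523.2787
Roseworth Borough, October 5 – December 31, 2012: 88 days → £133,000 × 2.45% × 88/366 = £783.4645
Total = £4,122.6366

£4,122.64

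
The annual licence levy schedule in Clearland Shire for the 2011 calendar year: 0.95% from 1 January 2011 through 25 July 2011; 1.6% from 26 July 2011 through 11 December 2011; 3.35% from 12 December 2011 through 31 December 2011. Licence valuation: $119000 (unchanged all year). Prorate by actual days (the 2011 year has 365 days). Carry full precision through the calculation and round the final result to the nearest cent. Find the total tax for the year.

$1581.56

1 January – 25 July 2011: 206 days at 0.95% → $119000 × 0.95% × 206/365 = $638.0356
26 July – 11 December 2011: 139 days at 1.6% → $119000 × 1.6% × 139/365 = $725.0849
12 December – 31 December 2011: 20 days at 3.35% → $119000 × 3.35% × 20/365 = $218.4384
Total = $1581.5589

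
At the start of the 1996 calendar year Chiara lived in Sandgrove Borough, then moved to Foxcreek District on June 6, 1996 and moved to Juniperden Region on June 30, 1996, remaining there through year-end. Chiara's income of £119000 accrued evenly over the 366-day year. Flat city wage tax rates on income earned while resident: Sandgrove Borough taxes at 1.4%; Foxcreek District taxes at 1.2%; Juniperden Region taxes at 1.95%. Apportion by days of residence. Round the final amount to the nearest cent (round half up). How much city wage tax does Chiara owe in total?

£1981.22

Sandgrove Borough, January 1 – June 5, 1996: 157 days → £119000 × 1.4% × 157/366 = £714.6503
Foxcreek District, June 6 – June 29, 1996: 24 days → £119000 × 1.2% × 24/366 = £93.6393
Juniperden Region, June 30 – December 31, 1996: 185 days → £119000 × 1.95% × 185/366 = £1172.9303
Total = £1981.2199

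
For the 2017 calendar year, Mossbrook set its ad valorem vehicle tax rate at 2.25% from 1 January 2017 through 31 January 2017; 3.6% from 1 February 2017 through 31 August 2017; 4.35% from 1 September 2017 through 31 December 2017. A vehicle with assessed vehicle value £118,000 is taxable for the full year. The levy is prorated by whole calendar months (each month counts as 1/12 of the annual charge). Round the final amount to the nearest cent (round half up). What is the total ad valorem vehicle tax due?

1 January – 31 January 2017: 1 month at 2.25% → £118,000 × 2.25% × 1/12 = £221.2500
1 February – 31 August 2017: 7 months at 3.6% → £118,000 × 3.6% × 7/12 = £2,478.0000
1 September – 31 December 2017: 4 months at 4.35% → £118,000 × 4.35% × 4/12 = £1,711.0000
Total = £4,410.2500

£4,410.25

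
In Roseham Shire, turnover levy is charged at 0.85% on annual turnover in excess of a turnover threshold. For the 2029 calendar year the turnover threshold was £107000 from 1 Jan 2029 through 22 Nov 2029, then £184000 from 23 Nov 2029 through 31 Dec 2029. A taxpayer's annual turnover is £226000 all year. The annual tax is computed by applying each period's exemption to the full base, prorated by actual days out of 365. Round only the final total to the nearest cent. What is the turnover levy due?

£941.57

1 Jan – 22 Nov 2029: 326 days, exemption £107000 → (£226000 − £107000) × 0.85% × 326/365 = £903.4219
23 Nov – 31 Dec 2029: 39 days, exemption £184000 → (£226000 − £184000) × 0.85% × 39/365 = £38.1452
Total = £941.5671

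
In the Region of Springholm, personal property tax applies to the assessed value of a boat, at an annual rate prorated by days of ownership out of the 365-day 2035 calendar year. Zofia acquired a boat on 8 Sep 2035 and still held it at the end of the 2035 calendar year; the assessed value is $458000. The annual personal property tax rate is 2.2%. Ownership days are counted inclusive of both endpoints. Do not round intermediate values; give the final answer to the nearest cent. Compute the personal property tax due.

Days held (8 Sep – 31 Dec 2035): 115 out of 365
Tax = $458000 × 2.2% × 115/365 = $3174.6301

$3174.63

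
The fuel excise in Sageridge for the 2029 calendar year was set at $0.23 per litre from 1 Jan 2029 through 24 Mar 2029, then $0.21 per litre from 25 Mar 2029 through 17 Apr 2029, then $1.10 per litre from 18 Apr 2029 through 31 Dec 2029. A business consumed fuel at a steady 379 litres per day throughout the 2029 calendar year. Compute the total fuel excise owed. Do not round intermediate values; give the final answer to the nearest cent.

1 Jan – 24 Mar 2029: 83 days × 379 litres/day = 31,457 litres at $0.23/litre → $7235.11
25 Mar – 17 Apr 2029: 24 days × 379 litres/day = 9,096 litres at $0.21/litre → $1910.16
18 Apr – 31 Dec 2029: 258 days × 379 litres/day = 97,782 litres at $1.10/litre → $107560.20

$116705.47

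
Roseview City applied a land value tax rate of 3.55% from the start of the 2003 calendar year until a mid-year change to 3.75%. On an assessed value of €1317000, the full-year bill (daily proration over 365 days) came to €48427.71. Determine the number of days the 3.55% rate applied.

133 days

Let d = days at the first rate; then 365 − d days at the second rate.
€1317000 × [3.55%·d + 3.75%·(365−d)] / 365 = €48427.71
Solving gives d = 133, so the new rate took effect on 14 May 2003.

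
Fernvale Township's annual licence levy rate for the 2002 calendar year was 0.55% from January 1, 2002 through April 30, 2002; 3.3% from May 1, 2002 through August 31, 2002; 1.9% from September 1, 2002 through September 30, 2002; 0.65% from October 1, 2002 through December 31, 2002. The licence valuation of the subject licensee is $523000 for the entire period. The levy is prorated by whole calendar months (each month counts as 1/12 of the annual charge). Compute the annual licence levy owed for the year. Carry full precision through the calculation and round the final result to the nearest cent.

$8389.79

January 1 – April 30, 2002: 4 months at 0.55% → $523000 × 0.55% × 4/12 = $958.8333
May 1 – August 31, 2002: 4 months at 3.3% → $523000 × 3.3% × 4/12 = $5753.0000
September 1 – September 30, 2002: 1 month at 1.9% → $523000 × 1.9% × 1/12 = $828.0833
October 1 – December 31, 2002: 3 months at 0.65% → $523000 × 0.65% × 3/12 = $849.8750
Total = $8389.7917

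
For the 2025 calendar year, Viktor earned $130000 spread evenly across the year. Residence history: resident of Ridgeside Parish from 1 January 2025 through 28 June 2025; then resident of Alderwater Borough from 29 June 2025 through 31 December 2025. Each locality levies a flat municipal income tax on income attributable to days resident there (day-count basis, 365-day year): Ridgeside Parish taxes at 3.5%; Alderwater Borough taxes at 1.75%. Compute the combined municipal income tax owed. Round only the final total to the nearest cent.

Ridgeside Parish, 1 January – 28 June 2025: 179 days → $130000 × 3.5% × 179/365 = $2231.3699
Alderwater Borough, 29 June – 31 December 2025: 186 days → $130000 × 1.75% × 186/365 = $1159.3151
Total = $3390.6849

$3390.68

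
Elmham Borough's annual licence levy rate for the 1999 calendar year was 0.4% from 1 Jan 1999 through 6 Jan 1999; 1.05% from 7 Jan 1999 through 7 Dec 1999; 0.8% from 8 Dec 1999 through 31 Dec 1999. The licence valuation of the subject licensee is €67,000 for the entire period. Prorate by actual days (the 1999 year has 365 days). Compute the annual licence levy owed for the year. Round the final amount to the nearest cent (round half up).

1 Jan – 6 Jan 1999: 6 days at 0.4% → €67,000 × 0.4% × 6/365 = €4.4055
7 Jan – 7 Dec 1999: 335 days at 1.05% → €67,000 × 1.05% × 335/365 = €645.6781
8 Dec – 31 Dec 1999: 24 days at 0.8% → €67,000 × 0.8% × 24/365 = €35.2438
Total = €685.3274

€685.33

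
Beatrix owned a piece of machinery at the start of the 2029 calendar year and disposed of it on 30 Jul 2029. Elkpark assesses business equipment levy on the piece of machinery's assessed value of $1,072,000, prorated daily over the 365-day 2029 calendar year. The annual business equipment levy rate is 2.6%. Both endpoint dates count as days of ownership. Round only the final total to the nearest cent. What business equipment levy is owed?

$16,112.31

Days held (1 Jan – 30 Jul 2029): 211 out of 365
Tax = $1,072,000 × 2.6% × 211/365 = $16,112.3068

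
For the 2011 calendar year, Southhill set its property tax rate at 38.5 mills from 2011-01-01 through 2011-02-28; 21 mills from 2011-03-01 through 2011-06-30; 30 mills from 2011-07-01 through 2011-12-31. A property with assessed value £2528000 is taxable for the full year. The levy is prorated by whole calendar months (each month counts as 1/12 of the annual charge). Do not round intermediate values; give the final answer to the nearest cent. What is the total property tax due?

2011-01-01 to 2011-02-28: 2 months at 38.5 mills → £2528000 × 3.85% × 2/12 = £16221.3333
2011-03-01 to 2011-06-30: 4 months at 21 mills → £2528000 × 2.1% × 4/12 = £17696.0000
2011-07-01 to 2011-12-31: 6 months at 30 mills → £2528000 × 3% × 6/12 = £37920.0000
Total = £71837.3333

£71837.33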